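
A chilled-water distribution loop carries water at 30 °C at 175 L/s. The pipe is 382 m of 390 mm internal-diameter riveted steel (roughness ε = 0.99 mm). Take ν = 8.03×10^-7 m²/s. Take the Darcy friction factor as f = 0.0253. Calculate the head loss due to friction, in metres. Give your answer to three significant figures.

V = 4Q/(πD²) = 4·0.175/(π·0.390²) = 1.465 m/s
h_f = f(L/D)V²/(2g) = 0.02530·(382/0.390)·1.465²/(2·9.81) = 2.711 m

h_f ≈ 2.71 m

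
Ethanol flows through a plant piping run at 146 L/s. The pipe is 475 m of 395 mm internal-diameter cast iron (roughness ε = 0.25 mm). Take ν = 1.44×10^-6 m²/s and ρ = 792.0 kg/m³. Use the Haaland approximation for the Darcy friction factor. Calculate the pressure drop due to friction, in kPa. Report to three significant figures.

Δp ≈ 12.7 kPa

V = 4Q/(πD²) = 4·0.146/(π·0.395²) = 1.191 m/s
Re = VD/ν = 1.191·0.395/1.44×10^-6 = 3.27×10^5 → turbulent
ε/D = 0.25/395 = 6.33×10^-4
Haaland: f = 0.01872
h_f = f(L/D)V²/(2g) = 0.01872·(475/0.395)·1.191²/(2·9.81) = 1.629 m
Δp = ρg·h_f = 792.0·9.81·1.629 = 12.65 kPa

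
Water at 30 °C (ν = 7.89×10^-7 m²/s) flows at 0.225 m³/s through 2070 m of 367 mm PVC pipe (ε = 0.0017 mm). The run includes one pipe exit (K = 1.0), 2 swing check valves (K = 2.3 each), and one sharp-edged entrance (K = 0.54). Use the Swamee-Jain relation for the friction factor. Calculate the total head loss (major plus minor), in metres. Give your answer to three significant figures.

V = 4Q/(πD²) = 2.127 m/s; V²/2g = 0.2306 m
Re = 9.89×10^5, ε/D = 4.63×10^-6 → f = 0.01174 (Swamee-Jain)
Major: h_f = f(L/D)·V²/2g = 0.01174·5640·0.2306 = 15.27 m
Minor: ΣK = 6.14; h_m = ΣK·V²/2g = 1.416 m
Total H_L = 15.27 + 1.416 = 16.69 m

H_L ≈ 16.7 m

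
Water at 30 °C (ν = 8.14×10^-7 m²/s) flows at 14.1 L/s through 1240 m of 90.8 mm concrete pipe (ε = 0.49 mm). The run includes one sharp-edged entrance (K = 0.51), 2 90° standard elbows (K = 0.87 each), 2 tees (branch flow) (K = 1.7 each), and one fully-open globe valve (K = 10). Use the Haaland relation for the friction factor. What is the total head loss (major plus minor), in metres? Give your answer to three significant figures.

V = 4Q/(πD²) = 2.177 m/s; V²/2g = 0.2417 m
Re = 2.43×10^5, ε/D = 0.00540 → f = 0.03148 (Haaland)
Major: h_f = f(L/D)·V²/2g = 0.03148·13656·0.2417 = 103.9 m
Minor: ΣK = 15.7; h_m = ΣK·V²/2g = 3.782 m
Total H_L = 103.9 + 3.782 = 107.7 m

H_L ≈ 108 m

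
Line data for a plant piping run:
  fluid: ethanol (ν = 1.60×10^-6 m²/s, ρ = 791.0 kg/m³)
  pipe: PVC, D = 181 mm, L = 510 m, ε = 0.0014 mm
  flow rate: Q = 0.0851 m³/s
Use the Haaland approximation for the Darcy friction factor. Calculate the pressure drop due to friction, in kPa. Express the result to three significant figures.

V = 4Q/(πD²) = 4·0.0851/(π·0.181²) = 3.307 m/s
Re = VD/ν = 3.307·0.181/1.60×10^-6 = 3.74×10^5 → turbulent
ε/D = 0.0014/181 = 7.73×10^-6
Haaland: f = 0.01384
h_f = f(L/D)V²/(2g) = 0.01384·(510/0.181)·3.307²/(2·9.81) = 21.74 m
Δp = ρg·h_f = 791.0·9.81·21.74 = 168.7 kPa

Δp ≈ 169 kPa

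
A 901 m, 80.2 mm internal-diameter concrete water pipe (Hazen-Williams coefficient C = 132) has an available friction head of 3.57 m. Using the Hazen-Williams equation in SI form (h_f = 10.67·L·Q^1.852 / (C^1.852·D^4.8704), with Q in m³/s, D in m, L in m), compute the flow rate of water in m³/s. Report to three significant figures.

Rearranging: Q = [h_f·C^1.852·D^4.8704 / (10.67·L)]^(1/1.852)
Q = [3.57·132^1.852·0.0802^4.8704 / (10.67·901)]^0.540 = 0.002436 m³/s

Q ≈ 0.00244 m³/s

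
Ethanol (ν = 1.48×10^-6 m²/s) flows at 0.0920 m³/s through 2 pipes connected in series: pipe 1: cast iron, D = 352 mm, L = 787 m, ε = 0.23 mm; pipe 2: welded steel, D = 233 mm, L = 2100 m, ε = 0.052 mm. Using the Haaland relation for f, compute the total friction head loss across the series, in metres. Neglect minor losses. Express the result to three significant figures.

H ≈ 36.3 m

Pipe 1: V = 0.9454 m/s, Re = 2.25×10^5, ε/D = 6.53×10^-4, f = 0.01925, h_1 = f(L/D)V²/2g = 1.960 m
Pipe 2: V = 2.158 m/s, Re = 3.40×10^5, ε/D = 2.23×10^-4, f = 0.01604, h_2 = f(L/D)V²/2g = 34.30 m
Series → Q common, losses add: H = Σh = 36.26 m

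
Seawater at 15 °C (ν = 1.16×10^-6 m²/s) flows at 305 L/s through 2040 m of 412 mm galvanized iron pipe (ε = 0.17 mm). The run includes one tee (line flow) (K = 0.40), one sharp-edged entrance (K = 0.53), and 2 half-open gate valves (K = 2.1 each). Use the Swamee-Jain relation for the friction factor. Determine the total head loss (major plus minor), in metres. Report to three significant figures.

V = 4Q/(πD²) = 2.288 m/s; V²/2g = 0.2668 m
Re = 8.13×10^5, ε/D = 4.13×10^-4 → f = 0.01681 (Swamee-Jain)
Major: h_f = f(L/D)·V²/2g = 0.01681·4951·0.2668 = 22.20 m
Minor: ΣK = 5.13; h_m = ΣK·V²/2g = 1.369 m
Total H_L = 22.20 + 1.369 = 23.57 m

H_L ≈ 23.6 m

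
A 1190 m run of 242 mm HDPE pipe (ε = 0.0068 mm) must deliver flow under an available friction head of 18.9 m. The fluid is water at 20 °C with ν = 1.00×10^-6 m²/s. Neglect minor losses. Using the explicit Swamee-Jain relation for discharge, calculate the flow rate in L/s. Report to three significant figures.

Q ≈ 110 L/s

Swamee-Jain (Type II): Q = -0.965·√(gD⁵h_f/L)·ln[ε/(3.7D) + √(3.17ν²L/(gD³h_f))]
√(gD⁵h_f/L) = √(9.81·0.242⁵·18.9/1190) = 0.01137
ε/(3.7D) = 7.59×10^-6; √(3.17ν²L/(gD³h_f)) = 3.79×10^-5
Q = -0.965·0.01137·ln(4.548×10^-5) = 0.1097 m³/s
Check: V = 2.39 m/s, Re = 5.77×10^5, f = 0.01324, h_f = 18.9 m ≈ 18.9 m ✓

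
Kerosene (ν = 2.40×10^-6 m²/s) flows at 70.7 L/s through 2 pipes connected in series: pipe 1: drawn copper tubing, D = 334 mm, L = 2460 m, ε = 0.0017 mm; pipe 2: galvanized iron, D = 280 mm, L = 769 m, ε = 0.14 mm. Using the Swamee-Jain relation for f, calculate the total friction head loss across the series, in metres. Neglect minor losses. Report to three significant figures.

H ≈ 7.91 m

Pipe 1: V = 0.8069 m/s, Re = 1.12×10^5, ε/D = 5.09×10^-6, f = 0.01747, h_1 = f(L/D)V²/2g = 4.271 m
Pipe 2: V = 1.148 m/s, Re = 1.34×10^5, ε/D = 5.00×10^-4, f = 0.01971, h_2 = f(L/D)V²/2g = 3.638 m
Series → Q common, losses add: H = Σh = 7.908 m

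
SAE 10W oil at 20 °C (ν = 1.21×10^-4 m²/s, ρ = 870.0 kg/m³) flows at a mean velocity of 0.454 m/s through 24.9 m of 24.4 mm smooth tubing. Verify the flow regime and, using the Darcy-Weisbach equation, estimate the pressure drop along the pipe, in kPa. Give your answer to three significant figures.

Re = VD/ν = 0.454·0.02440/1.21×10^-4 = 91.6 → laminar (Re < 2300)
f = 64/Re = 0.6991
h_f = f(L/D)V²/(2g) = 0.6991·(24.9/0.02440)·0.454²/(2·9.81) = 7.494 m
Δp = ρg·h_f = 870.0·9.81·7.494 = 63.96 kPa

Δp ≈ 64.0 kPa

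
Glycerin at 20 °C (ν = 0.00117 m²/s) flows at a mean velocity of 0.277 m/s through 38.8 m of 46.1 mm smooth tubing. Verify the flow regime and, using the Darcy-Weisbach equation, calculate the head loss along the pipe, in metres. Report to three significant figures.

Re = VD/ν = 0.277·0.04610/0.00117 = 10.9 → laminar (Re < 2300)
f = 64/Re = 5.864
h_f = f(L/D)V²/(2g) = 5.864·(38.8/0.04610)·0.277²/(2·9.81) = 19.30 m

h_f ≈ 19.3 m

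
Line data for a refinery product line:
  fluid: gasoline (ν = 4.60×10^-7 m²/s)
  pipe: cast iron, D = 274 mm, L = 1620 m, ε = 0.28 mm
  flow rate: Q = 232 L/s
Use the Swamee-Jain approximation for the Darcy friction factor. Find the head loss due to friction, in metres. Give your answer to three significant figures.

h_f ≈ 92.9 m

V = 4Q/(πD²) = 4·0.232/(π·0.274²) = 3.935 m/s
Re = VD/ν = 3.935·0.274/4.60×10^-7 = 2.34×10^6 → turbulent
ε/D = 0.28/274 = 0.00102
Swamee-Jain: f = 0.01992
h_f = f(L/D)V²/(2g) = 0.01992·(1620/0.274)·3.935²/(2·9.81) = 92.94 m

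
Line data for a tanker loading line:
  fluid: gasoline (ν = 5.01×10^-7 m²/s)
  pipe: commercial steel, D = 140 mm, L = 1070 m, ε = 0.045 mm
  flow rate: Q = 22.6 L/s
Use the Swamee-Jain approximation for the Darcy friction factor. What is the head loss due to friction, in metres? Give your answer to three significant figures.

V = 4Q/(πD²) = 4·0.0226/(π·0.140²) = 1.468 m/s
Re = VD/ν = 1.468·0.140/5.01×10^-7 = 4.10×10^5 → turbulent
ε/D = 0.045/140 = 3.21×10^-4
Swamee-Jain: f = 0.01677
h_f = f(L/D)V²/(2g) = 0.01677·(1070/0.140)·1.468²/(2·9.81) = 14.08 m

h_f ≈ 14.1 m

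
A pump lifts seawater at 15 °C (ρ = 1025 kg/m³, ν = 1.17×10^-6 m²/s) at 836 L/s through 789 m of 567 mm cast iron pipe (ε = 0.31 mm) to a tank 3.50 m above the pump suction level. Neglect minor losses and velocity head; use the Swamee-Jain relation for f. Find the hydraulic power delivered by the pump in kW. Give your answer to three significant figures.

P_hyd ≈ 143 kW

V = 4Q/(πD²) = 3.311 m/s; Re = 1.60×10^6; ε/D = 5.47×10^-4; f = 0.01742
h_f = f(L/D)V²/2g = 13.54 m
Total head H = z + h_f = 3.50 + 13.54 = 17.04 m
P_hyd = ρgQH = 1025·9.81·0.836·17.04 = 143.3 kW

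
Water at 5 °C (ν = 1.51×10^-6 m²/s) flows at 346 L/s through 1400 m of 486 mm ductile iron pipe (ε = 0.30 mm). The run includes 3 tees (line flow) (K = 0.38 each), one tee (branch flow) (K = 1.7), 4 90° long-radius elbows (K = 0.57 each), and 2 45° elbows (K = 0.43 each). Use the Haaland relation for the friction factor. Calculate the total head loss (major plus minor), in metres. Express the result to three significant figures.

V = 4Q/(πD²) = 1.865 m/s; V²/2g = 0.1773 m
Re = 6.00×10^5, ε/D = 6.17×10^-4 → f = 0.01817 (Haaland)
Major: h_f = f(L/D)·V²/2g = 0.01817·2881·0.1773 = 9.280 m
Minor: ΣK = 5.98; h_m = ΣK·V²/2g = 1.060 m
Total H_L = 9.280 + 1.060 = 10.34 m

H_L ≈ 10.3 m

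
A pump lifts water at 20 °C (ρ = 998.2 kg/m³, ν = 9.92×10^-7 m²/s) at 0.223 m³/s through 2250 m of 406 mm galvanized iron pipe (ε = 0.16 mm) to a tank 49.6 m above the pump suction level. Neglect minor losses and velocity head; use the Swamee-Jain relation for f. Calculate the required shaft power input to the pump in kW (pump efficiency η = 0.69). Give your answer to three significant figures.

P_shaft ≈ 201 kW

V = 4Q/(πD²) = 1.723 m/s; Re = 7.05×10^5; ε/D = 3.94×10^-4; f = 0.01677
h_f = f(L/D)V²/2g = 14.06 m
Total head H = z + h_f = 49.6 + 14.06 = 63.66 m
P_hyd = ρgQH = 998.2·9.81·0.223·63.66 = 139.0 kW
P_shaft = P_hyd/η = 139.0/0.69 = 201.5 kW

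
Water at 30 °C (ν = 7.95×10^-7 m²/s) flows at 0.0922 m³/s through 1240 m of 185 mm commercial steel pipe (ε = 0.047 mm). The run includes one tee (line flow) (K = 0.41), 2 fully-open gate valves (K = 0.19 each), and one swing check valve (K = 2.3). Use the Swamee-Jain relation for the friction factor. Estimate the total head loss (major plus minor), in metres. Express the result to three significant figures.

V = 4Q/(πD²) = 3.430 m/s; V²/2g = 0.5996 m
Re = 7.98×10^5, ε/D = 2.54×10^-4 → f = 0.01551 (Swamee-Jain)
Major: h_f = f(L/D)·V²/2g = 0.01551·6703·0.5996 = 62.34 m
Minor: ΣK = 3.09; h_m = ΣK·V²/2g = 1.853 m
Total H_L = 62.34 + 1.853 = 64.19 m

H_L ≈ 64.2 m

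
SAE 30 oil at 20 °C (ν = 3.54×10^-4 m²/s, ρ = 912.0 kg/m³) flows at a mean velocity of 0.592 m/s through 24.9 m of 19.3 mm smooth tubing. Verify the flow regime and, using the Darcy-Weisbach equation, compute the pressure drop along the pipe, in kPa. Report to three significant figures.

Δp ≈ 409 kPa

Re = VD/ν = 0.592·0.01930/3.54×10^-4 = 32.3 → laminar (Re < 2300)
f = 64/Re = 1.983
h_f = f(L/D)V²/(2g) = 1.983·(24.9/0.01930)·0.592²/(2·9.81) = 45.70 m
Δp = ρg·h_f = 912.0·9.81·45.70 = 408.8 kPa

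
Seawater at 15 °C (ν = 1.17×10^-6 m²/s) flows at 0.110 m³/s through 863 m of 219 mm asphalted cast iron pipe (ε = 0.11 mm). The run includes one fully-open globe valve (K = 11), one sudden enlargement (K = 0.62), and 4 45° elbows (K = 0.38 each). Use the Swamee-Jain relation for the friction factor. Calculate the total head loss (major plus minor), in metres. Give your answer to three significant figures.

V = 4Q/(πD²) = 2.920 m/s; V²/2g = 0.4346 m
Re = 5.47×10^5, ε/D = 5.02×10^-4 → f = 0.01771 (Swamee-Jain)
Major: h_f = f(L/D)·V²/2g = 0.01771·3941·0.4346 = 30.34 m
Minor: ΣK = 13.1; h_m = ΣK·V²/2g = 5.711 m
Total H_L = 30.34 + 5.711 = 36.05 m

H_L ≈ 36.1 m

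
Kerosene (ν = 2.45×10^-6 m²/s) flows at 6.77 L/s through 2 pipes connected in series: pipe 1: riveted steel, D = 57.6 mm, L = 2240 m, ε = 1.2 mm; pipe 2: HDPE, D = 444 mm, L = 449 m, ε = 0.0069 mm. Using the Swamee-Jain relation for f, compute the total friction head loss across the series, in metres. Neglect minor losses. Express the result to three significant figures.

H ≈ 674 m

Pipe 1: V = 2.598 m/s, Re = 6.11×10^4, ε/D = 0.0208, f = 0.05036, h_1 = f(L/D)V²/2g = 673.7 m
Pipe 2: V = 0.04373 m/s, Re = 7920, ε/D = 1.55×10^-5, f = 0.03308, h_2 = f(L/D)V²/2g = 0.003260 m
Series → Q common, losses add: H = Σh = 673.7 m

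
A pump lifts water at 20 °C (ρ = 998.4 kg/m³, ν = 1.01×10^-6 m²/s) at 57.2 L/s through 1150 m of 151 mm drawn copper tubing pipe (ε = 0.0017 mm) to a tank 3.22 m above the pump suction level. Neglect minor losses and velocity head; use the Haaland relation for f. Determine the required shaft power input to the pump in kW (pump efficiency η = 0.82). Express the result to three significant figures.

V = 4Q/(πD²) = 3.194 m/s; Re = 4.78×10^5; ε/D = 1.13×10^-5; f = 0.01330
h_f = f(L/D)V²/2g = 52.65 m
Total head H = z + h_f = 3.22 + 52.65 = 55.87 m
P_hyd = ρgQH = 998.4·9.81·0.0572·55.87 = 31.30 kW
P_shaft = P_hyd/η = 31.30/0.82 = 38.17 kW

P_shaft ≈ 38.2 kW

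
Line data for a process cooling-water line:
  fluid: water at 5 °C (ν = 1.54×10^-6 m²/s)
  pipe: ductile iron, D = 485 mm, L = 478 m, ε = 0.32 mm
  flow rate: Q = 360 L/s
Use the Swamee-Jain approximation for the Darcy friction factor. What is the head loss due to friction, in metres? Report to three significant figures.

h_f ≈ 3.54 m

V = 4Q/(πD²) = 4·0.360/(π·0.485²) = 1.949 m/s
Re = VD/ν = 1.949·0.485/1.54×10^-6 = 6.14×10^5 → turbulent
ε/D = 0.32/485 = 6.60×10^-4
Swamee-Jain: f = 0.01856
h_f = f(L/D)V²/(2g) = 0.01856·(478/0.485)·1.949²/(2·9.81) = 3.540 m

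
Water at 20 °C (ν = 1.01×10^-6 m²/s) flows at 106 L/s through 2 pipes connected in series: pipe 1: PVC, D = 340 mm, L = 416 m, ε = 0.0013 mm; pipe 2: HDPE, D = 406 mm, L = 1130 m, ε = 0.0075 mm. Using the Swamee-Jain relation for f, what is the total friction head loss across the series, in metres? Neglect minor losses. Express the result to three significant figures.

Pipe 1: V = 1.168 m/s, Re = 3.93×10^5, ε/D = 3.82×10^-6, f = 0.01373, h_1 = f(L/D)V²/2g = 1.167 m
Pipe 2: V = 0.8188 m/s, Re = 3.29×10^5, ε/D = 1.85×10^-5, f = 0.01436, h_2 = f(L/D)V²/2g = 1.365 m
Series → Q common, losses add: H = Σh = 2.532 m

H ≈ 2.53 m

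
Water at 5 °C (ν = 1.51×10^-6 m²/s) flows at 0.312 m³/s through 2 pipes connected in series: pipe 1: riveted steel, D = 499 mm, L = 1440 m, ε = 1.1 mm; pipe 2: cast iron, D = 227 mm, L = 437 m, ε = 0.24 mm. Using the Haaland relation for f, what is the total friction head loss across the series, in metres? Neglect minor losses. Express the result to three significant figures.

Pipe 1: V = 1.595 m/s, Re = 5.27×10^5, ε/D = 0.00220, f = 0.02437, h_1 = f(L/D)V²/2g = 9.124 m
Pipe 2: V = 7.709 m/s, Re = 1.16×10^6, ε/D = 0.00106, f = 0.02017, h_2 = f(L/D)V²/2g = 117.6 m
Series → Q common, losses add: H = Σh = 126.7 m

H ≈ 127 m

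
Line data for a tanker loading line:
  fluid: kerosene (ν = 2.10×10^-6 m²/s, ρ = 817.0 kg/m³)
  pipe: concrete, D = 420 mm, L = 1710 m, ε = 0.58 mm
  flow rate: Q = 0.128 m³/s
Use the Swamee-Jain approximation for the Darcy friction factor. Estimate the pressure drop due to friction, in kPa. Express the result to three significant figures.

V = 4Q/(πD²) = 4·0.128/(π·0.420²) = 0.9239 m/s
Re = VD/ν = 0.9239·0.420/2.10×10^-6 = 1.85×10^5 → turbulent
ε/D = 0.58/420 = 0.00138
Swamee-Jain: f = 0.02267
h_f = f(L/D)V²/(2g) = 0.02267·(1710/0.420)·0.9239²/(2·9.81) = 4.015 m
Δp = ρg·h_f = 817.0·9.81·4.015 = 32.18 kPa

Δp ≈ 32.2 kPa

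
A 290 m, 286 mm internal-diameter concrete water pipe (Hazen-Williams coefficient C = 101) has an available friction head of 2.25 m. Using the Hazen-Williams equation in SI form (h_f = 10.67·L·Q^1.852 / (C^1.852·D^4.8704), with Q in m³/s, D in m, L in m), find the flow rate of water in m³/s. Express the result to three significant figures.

Rearranging: Q = [h_f·C^1.852·D^4.8704 / (10.67·L)]^(1/1.852)
Q = [2.25·101^1.852·0.286^4.8704 / (10.67·290)]^0.540 = 0.07587 m³/s

Q ≈ 0.0759 m³/s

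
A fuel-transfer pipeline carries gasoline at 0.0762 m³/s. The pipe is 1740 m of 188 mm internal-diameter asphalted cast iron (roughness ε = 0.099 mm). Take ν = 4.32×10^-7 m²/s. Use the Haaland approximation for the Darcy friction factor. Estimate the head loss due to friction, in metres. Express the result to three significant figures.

h_f ≈ 61.4 m

V = 4Q/(πD²) = 4·0.0762/(π·0.188²) = 2.745 m/s
Re = VD/ν = 2.745·0.188/4.32×10^-7 = 1.19×10^6 → turbulent
ε/D = 0.099/188 = 5.27×10^-4
Haaland: f = 0.01729
h_f = f(L/D)V²/(2g) = 0.01729·(1740/0.188)·2.745²/(2·9.81) = 61.45 m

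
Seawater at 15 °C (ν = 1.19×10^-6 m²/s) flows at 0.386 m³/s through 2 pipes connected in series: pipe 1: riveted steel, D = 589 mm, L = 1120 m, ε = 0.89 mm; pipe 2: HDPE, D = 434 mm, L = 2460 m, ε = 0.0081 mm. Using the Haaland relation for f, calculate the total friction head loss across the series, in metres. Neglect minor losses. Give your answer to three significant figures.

Pipe 1: V = 1.417 m/s, Re = 7.01×10^5, ε/D = 0.00151, f = 0.02209, h_1 = f(L/D)V²/2g = 4.297 m
Pipe 2: V = 2.609 m/s, Re = 9.52×10^5, ε/D = 1.87×10^-5, f = 0.01202, h_2 = f(L/D)V²/2g = 23.64 m
Series → Q common, losses add: H = Σh = 27.94 m

H ≈ 27.9 m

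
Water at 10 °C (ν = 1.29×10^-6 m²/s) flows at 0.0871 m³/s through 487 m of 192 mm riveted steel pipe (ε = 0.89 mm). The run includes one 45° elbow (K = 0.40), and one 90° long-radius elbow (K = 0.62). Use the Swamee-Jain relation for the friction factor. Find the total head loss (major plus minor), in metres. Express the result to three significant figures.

V = 4Q/(πD²) = 3.008 m/s; V²/2g = 0.4613 m
Re = 4.48×10^5, ε/D = 0.00464 → f = 0.03001 (Swamee-Jain)
Major: h_f = f(L/D)·V²/2g = 0.03001·2536·0.4613 = 35.12 m
Minor: ΣK = 1.02; h_m = ΣK·V²/2g = 0.4705 m
Total H_L = 35.12 + 0.4705 = 35.59 m

H_L ≈ 35.6 m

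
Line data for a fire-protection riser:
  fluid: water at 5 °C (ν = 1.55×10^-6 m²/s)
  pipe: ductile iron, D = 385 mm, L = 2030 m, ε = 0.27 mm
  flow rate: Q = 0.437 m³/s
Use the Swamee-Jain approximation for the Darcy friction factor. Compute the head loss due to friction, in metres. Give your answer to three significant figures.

h_f ≈ 70.3 m

V = 4Q/(πD²) = 4·0.437/(π·0.385²) = 3.754 m/s
Re = VD/ν = 3.754·0.385/1.55×10^-6 = 9.32×10^5 → turbulent
ε/D = 0.27/385 = 7.01×10^-4
Swamee-Jain: f = 0.01856
h_f = f(L/D)V²/(2g) = 0.01856·(2030/0.385)·3.754²/(2·9.81) = 70.29 m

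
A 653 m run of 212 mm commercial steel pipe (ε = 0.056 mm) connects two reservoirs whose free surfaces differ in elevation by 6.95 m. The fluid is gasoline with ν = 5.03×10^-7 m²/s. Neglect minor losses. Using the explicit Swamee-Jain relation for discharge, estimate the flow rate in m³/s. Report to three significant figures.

Swamee-Jain (Type II): Q = -0.965·√(gD⁵h_f/L)·ln[ε/(3.7D) + √(3.17ν²L/(gD³h_f))]
√(gD⁵h_f/L) = √(9.81·0.212⁵·6.95/653) = 0.006687
ε/(3.7D) = 7.14×10^-5; √(3.17ν²L/(gD³h_f)) = 2.84×10^-5
Q = -0.965·0.006687·ln(9.979×10^-5) = 0.05944 m³/s
Check: V = 1.68 m/s, Re = 7.10×10^5, f = 0.01571, h_f = 6.99 m ≈ 6.95 m ✓

Q ≈ 0.0594 m³/s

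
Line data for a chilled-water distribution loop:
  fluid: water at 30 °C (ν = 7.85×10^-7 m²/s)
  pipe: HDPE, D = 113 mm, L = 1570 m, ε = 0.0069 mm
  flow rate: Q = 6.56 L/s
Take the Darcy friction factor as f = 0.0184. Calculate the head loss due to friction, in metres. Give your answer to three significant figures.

V = 4Q/(πD²) = 4·0.00656/(π·0.113²) = 0.6541 m/s
h_f = f(L/D)V²/(2g) = 0.01840·(1570/0.113)·0.6541²/(2·9.81) = 5.575 m

h_f ≈ 5.58 m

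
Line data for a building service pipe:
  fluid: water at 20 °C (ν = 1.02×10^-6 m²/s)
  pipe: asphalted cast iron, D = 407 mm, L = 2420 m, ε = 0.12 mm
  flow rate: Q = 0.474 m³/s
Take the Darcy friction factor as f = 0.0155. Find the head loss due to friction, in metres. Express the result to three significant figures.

V = 4Q/(πD²) = 4·0.474/(π·0.407²) = 3.643 m/s
h_f = f(L/D)V²/(2g) = 0.01550·(2420/0.407)·3.643²/(2·9.81) = 62.35 m

h_f ≈ 62.4 m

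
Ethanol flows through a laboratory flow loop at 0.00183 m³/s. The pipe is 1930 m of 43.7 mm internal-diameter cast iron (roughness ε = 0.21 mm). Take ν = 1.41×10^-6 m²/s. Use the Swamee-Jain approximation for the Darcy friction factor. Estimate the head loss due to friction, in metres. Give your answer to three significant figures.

V = 4Q/(πD²) = 4·0.00183/(π·0.0437²) = 1.220 m/s
Re = VD/ν = 1.220·0.0437/1.41×10^-6 = 3.78×10^4 → turbulent
ε/D = 0.21/43.7 = 0.00481
Swamee-Jain: f = 0.03280
h_f = f(L/D)V²/(2g) = 0.03280·(1930/0.0437)·1.220²/(2·9.81) = 109.9 m

h_f ≈ 110 m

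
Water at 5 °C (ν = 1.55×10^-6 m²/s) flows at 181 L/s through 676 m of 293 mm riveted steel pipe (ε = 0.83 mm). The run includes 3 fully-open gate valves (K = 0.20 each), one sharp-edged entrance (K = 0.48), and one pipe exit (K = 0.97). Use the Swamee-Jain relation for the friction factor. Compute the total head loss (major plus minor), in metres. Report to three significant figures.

V = 4Q/(πD²) = 2.684 m/s; V²/2g = 0.3673 m
Re = 5.07×10^5, ε/D = 0.00283 → f = 0.02614 (Swamee-Jain)
Major: h_f = f(L/D)·V²/2g = 0.02614·2307·0.3673 = 22.15 m
Minor: ΣK = 2.05; h_m = ΣK·V²/2g = 0.7529 m
Total H_L = 22.15 + 0.7529 = 22.90 m

H_L ≈ 22.9 m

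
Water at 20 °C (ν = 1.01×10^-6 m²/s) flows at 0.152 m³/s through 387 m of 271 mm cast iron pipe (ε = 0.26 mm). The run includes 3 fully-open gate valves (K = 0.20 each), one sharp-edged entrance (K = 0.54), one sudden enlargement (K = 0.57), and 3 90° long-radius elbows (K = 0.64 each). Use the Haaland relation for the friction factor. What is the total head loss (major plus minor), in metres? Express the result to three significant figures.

H_L ≈ 11.3 m

V = 4Q/(πD²) = 2.635 m/s; V²/2g = 0.3539 m
Re = 7.07×10^5, ε/D = 9.59×10^-4 → f = 0.01986 (Haaland)
Major: h_f = f(L/D)·V²/2g = 0.01986·1428·0.3539 = 10.04 m
Minor: ΣK = 3.63; h_m = ΣK·V²/2g = 1.285 m
Total H_L = 10.04 + 1.285 = 11.32 m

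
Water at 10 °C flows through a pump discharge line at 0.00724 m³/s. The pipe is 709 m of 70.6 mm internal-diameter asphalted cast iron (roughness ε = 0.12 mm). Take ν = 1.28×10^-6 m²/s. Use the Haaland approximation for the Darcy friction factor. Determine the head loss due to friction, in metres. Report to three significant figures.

V = 4Q/(πD²) = 4·0.00724/(π·0.0706²) = 1.849 m/s
Re = VD/ν = 1.849·0.0706/1.28×10^-6 = 1.02×10^5 → turbulent
ε/D = 0.12/70.6 = 0.00170
Haaland: f = 0.02412
h_f = f(L/D)V²/(2g) = 0.02412·(709/0.0706)·1.849²/(2·9.81) = 42.23 m

h_f ≈ 42.2 m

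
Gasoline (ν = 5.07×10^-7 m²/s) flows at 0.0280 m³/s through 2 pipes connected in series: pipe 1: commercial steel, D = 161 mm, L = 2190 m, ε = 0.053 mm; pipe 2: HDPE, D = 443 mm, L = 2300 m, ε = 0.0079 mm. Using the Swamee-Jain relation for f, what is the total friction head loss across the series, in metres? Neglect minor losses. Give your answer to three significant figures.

H ≈ 22.1 m

Pipe 1: V = 1.375 m/s, Re = 4.37×10^5, ε/D = 3.29×10^-4, f = 0.01675, h_1 = f(L/D)V²/2g = 21.97 m
Pipe 2: V = 0.1817 m/s, Re = 1.59×10^5, ε/D = 1.78×10^-5, f = 0.01640, h_2 = f(L/D)V²/2g = 0.1432 m
Series → Q common, losses add: H = Σh = 22.12 m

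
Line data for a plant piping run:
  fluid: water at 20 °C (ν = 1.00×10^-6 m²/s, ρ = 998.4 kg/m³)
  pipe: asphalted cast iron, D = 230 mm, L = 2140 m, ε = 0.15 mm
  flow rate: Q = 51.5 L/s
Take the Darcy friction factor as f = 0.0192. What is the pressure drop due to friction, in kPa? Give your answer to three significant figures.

V = 4Q/(πD²) = 4·0.0515/(π·0.230²) = 1.240 m/s
h_f = f(L/D)V²/(2g) = 0.01920·(2140/0.230)·1.240²/(2·9.81) = 13.99 m
Δp = ρg·h_f = 998.4·9.81·13.99 = 137.0 kPa

Δp ≈ 137 kPa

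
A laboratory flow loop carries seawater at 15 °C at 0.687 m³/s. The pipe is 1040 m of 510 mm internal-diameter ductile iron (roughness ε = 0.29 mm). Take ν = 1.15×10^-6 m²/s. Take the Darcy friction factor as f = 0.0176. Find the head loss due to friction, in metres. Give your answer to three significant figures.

V = 4Q/(πD²) = 4·0.687/(π·0.510²) = 3.363 m/s
h_f = f(L/D)V²/(2g) = 0.01760·(1040/0.510)·3.363²/(2·9.81) = 20.69 m

h_f ≈ 20.7 m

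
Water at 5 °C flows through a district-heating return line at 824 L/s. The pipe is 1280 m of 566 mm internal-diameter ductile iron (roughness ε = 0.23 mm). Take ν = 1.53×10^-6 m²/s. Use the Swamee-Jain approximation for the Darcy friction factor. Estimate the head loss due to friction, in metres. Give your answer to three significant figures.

V = 4Q/(πD²) = 4·0.824/(π·0.566²) = 3.275 m/s
Re = VD/ν = 3.275·0.566/1.53×10^-6 = 1.21×10^6 → turbulent
ε/D = 0.23/566 = 4.06×10^-4
Swamee-Jain: f = 0.01653
h_f = f(L/D)V²/(2g) = 0.01653·(1280/0.566)·3.275²/(2·9.81) = 20.43 m

h_f ≈ 20.4 m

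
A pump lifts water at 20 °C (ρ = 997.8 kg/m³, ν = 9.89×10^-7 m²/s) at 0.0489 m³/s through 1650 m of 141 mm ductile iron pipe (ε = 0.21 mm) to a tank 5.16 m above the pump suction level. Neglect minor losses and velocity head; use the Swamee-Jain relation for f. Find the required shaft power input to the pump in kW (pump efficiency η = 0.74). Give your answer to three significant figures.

V = 4Q/(πD²) = 3.132 m/s; Re = 4.46×10^5; ε/D = 0.00149; f = 0.02232
h_f = f(L/D)V²/2g = 130.5 m
Total head H = z + h_f = 5.16 + 130.5 = 135.7 m
P_hyd = ρgQH = 997.8·9.81·0.0489·135.7 = 64.95 kW
P_shaft = P_hyd/η = 64.95/0.74 = 87.78 kW

P_shaft ≈ 87.8 kW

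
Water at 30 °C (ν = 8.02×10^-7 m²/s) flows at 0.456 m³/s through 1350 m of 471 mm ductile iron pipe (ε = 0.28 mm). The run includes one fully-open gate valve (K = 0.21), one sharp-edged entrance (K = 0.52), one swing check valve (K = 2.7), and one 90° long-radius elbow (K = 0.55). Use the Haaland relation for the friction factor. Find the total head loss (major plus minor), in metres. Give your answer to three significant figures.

H_L ≈ 19.1 m

V = 4Q/(πD²) = 2.617 m/s; V²/2g = 0.3491 m
Re = 1.54×10^6, ε/D = 5.94×10^-4 → f = 0.01766 (Haaland)
Major: h_f = f(L/D)·V²/2g = 0.01766·2866·0.3491 = 17.67 m
Minor: ΣK = 3.98; h_m = ΣK·V²/2g = 1.389 m
Total H_L = 17.67 + 1.389 = 19.06 m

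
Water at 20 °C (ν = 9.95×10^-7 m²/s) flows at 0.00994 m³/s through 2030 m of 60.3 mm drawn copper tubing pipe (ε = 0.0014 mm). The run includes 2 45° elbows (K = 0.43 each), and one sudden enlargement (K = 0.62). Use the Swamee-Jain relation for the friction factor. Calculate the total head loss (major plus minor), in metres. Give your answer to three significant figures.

H_L ≈ 325 m

V = 4Q/(πD²) = 3.481 m/s; V²/2g = 0.6175 m
Re = 2.11×10^5, ε/D = 2.32×10^-5 → f = 0.01559 (Swamee-Jain)
Major: h_f = f(L/D)·V²/2g = 0.01559·33665·0.6175 = 324.1 m
Minor: ΣK = 1.48; h_m = ΣK·V²/2g = 0.9139 m
Total H_L = 324.1 + 0.9139 = 325.0 m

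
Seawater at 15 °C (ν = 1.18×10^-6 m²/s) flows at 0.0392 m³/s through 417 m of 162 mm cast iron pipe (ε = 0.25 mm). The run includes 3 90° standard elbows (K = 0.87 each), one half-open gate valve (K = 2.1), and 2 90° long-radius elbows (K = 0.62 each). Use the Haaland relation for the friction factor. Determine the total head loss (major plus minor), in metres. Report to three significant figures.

H_L ≈ 11.8 m

V = 4Q/(πD²) = 1.902 m/s; V²/2g = 0.1843 m
Re = 2.61×10^5, ε/D = 0.00154 → f = 0.02265 (Haaland)
Major: h_f = f(L/D)·V²/2g = 0.02265·2574·0.1843 = 10.75 m
Minor: ΣK = 5.95; h_m = ΣK·V²/2g = 1.097 m
Total H_L = 10.75 + 1.097 = 11.85 m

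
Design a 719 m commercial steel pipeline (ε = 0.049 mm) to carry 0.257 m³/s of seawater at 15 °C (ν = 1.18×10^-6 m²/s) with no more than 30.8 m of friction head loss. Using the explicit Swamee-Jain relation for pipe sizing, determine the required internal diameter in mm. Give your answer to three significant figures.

D ≈ 287 mm

Swamee-Jain (Type III): D = 0.66·[ε^1.25·(LQ²/(gh_f))^4.75 + ν·Q^9.4·(L/(gh_f))^5.2]^0.04
LQ²/(gh_f) = 0.1572; L/(gh_f) = 2.380
Term 1 = ε^1.25·(…)^4.75 = 6.24×10^-10; Term 2 = ν·Q^9.4·(…)^5.2 = 3.04×10^-10
D = 0.66·(6.24×10^-10 + 3.04×10^-10)^0.04 = 0.2872 m = 287 mm
Check: V = 3.97 m/s, Re = 9.65×10^5, f = 0.01447, h_f = 29.0 m ≈ 30.8 m ✓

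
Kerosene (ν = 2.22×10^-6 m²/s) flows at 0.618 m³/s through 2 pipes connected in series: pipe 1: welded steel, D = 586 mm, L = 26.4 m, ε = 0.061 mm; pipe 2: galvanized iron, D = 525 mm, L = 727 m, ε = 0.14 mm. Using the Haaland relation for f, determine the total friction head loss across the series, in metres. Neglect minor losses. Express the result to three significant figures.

H ≈ 9.13 m

Pipe 1: V = 2.291 m/s, Re = 6.05×10^5, ε/D = 1.04×10^-4, f = 0.01402, h_1 = f(L/D)V²/2g = 0.1690 m
Pipe 2: V = 2.855 m/s, Re = 6.75×10^5, ε/D = 2.67×10^-4, f = 0.01558, h_2 = f(L/D)V²/2g = 8.964 m
Series → Q common, losses add: H = Σh = 9.133 m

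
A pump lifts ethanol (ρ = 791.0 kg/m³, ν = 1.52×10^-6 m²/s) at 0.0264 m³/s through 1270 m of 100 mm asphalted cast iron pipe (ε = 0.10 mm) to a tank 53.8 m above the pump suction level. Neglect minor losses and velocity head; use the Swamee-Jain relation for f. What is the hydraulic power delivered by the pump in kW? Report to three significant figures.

V = 4Q/(πD²) = 3.361 m/s; Re = 2.21×10^5; ε/D = 0.00100; f = 0.02107
h_f = f(L/D)V²/2g = 154.1 m
Total head H = z + h_f = 53.8 + 154.1 = 207.9 m
P_hyd = ρgQH = 791.0·9.81·0.0264·207.9 = 42.59 kW

P_hyd ≈ 42.6 kW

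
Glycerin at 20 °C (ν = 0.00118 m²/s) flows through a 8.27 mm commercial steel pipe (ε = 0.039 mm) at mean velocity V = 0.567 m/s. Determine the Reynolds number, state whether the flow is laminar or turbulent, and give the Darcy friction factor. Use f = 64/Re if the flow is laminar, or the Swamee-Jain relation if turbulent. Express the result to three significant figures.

Re = VD/ν = 0.5670·0.00827/0.00118 = 3.97
Re < 2300 → laminar → f = 64/Re = 16.11

Re ≈ 3.97; laminar; f = 64/Re ≈ 16.1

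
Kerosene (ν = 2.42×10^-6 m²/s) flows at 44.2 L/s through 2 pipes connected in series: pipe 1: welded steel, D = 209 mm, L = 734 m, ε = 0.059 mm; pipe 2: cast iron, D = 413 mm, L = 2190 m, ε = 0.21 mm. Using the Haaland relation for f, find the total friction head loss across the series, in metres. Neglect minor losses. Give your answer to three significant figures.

H ≈ 6.23 m

Pipe 1: V = 1.288 m/s, Re = 1.11×10^5, ε/D = 2.82×10^-4, f = 0.01881, h_1 = f(L/D)V²/2g = 5.588 m
Pipe 2: V = 0.3299 m/s, Re = 5.63×10^4, ε/D = 5.08×10^-4, f = 0.02184, h_2 = f(L/D)V²/2g = 0.6427 m
Series → Q common, losses add: H = Σh = 6.230 m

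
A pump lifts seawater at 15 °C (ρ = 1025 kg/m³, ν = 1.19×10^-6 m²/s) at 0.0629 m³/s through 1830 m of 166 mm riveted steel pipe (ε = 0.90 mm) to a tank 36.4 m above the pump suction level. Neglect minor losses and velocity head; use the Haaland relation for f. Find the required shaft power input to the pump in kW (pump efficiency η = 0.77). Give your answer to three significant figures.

P_shaft ≈ 152 kW

V = 4Q/(πD²) = 2.906 m/s; Re = 4.05×10^5; ε/D = 0.00542; f = 0.03139
h_f = f(L/D)V²/2g = 149.0 m
Total head H = z + h_f = 36.4 + 149.0 = 185.4 m
P_hyd = ρgQH = 1025·9.81·0.0629·185.4 = 117.3 kW
P_shaft = P_hyd/η = 117.3/0.77 = 152.3 kW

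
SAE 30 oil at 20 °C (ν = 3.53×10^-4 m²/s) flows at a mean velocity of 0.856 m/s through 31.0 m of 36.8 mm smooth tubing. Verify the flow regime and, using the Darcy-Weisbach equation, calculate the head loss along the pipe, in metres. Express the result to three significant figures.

Re = VD/ν = 0.856·0.03680/3.53×10^-4 = 89.2 → laminar (Re < 2300)
f = 64/Re = 0.7172
h_f = f(L/D)V²/(2g) = 0.7172·(31.0/0.03680)·0.856²/(2·9.81) = 22.56 m

h_f ≈ 22.6 m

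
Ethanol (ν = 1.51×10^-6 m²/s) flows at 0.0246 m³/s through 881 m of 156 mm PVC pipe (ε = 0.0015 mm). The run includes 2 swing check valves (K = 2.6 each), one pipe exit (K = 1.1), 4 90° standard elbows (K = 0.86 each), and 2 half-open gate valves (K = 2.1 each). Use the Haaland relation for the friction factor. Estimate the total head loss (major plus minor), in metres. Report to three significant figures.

H_L ≈ 9.21 m

V = 4Q/(πD²) = 1.287 m/s; V²/2g = 0.08443 m
Re = 1.33×10^5, ε/D = 9.62×10^-6 → f = 0.01685 (Haaland)
Major: h_f = f(L/D)·V²/2g = 0.01685·5647·0.08443 = 8.035 m
Minor: ΣK = 13.9; h_m = ΣK·V²/2g = 1.177 m
Total H_L = 8.035 + 1.177 = 9.212 m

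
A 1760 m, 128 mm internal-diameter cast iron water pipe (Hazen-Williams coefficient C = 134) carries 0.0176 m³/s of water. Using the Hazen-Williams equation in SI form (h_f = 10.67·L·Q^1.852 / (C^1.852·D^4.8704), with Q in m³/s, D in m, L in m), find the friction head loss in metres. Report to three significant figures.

h_f = 10.67·1760·0.0176^1.852 / (134^1.852·0.128^4.8704) = 27.12 m

h_f ≈ 27.1 m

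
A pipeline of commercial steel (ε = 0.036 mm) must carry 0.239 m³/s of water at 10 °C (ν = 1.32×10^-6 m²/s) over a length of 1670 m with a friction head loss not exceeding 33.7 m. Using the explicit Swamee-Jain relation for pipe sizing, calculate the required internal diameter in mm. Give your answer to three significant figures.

Swamee-Jain (Type III): D = 0.66·[ε^1.25·(LQ²/(gh_f))^4.75 + ν·Q^9.4·(L/(gh_f))^5.2]^0.04
LQ²/(gh_f) = 0.2885; L/(gh_f) = 5.051
Term 1 = ε^1.25·(…)^4.75 = 7.61×10^-9; Term 2 = ν·Q^9.4·(…)^5.2 = 8.62×10^-9
D = 0.66·(7.61×10^-9 + 8.62×10^-9)^0.04 = 0.3221 m = 322 mm
Check: V = 2.93 m/s, Re = 7.16×10^5, f = 0.01408, h_f = 32.0 m ≈ 33.7 m ✓

D ≈ 322 mm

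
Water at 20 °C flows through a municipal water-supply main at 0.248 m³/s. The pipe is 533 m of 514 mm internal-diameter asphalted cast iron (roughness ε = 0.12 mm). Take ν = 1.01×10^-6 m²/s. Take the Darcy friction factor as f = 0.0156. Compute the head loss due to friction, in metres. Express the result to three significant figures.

h_f ≈ 1.18 m

V = 4Q/(πD²) = 4·0.248/(π·0.514²) = 1.195 m/s
h_f = f(L/D)V²/(2g) = 0.01560·(533/0.514)·1.195²/(2·9.81) = 1.178 m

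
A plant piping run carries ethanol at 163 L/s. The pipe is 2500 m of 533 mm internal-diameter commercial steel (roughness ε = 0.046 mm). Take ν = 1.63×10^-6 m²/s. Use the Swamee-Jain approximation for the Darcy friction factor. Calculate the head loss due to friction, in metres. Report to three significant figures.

V = 4Q/(πD²) = 4·0.163/(π·0.533²) = 0.7305 m/s
Re = VD/ν = 0.7305·0.533/1.63×10^-6 = 2.39×10^5 → turbulent
ε/D = 0.046/533 = 8.63×10^-5
Swamee-Jain: f = 0.01583
h_f = f(L/D)V²/(2g) = 0.01583·(2500/0.533)·0.7305²/(2·9.81) = 2.020 m

h_f ≈ 2.02 m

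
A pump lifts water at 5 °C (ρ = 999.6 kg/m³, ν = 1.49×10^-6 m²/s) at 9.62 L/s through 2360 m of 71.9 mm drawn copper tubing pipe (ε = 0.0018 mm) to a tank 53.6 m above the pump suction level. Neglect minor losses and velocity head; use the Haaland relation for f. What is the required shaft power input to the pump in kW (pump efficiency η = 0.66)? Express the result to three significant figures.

V = 4Q/(πD²) = 2.369 m/s; Re = 1.14×10^5; ε/D = 2.50×10^-5; f = 0.01744
h_f = f(L/D)V²/2g = 163.8 m
Total head H = z + h_f = 53.6 + 163.8 = 217.4 m
P_hyd = ρgQH = 999.6·9.81·0.00962·217.4 = 20.51 kW
P_shaft = P_hyd/η = 20.51/0.66 = 31.08 kW

P_shaft ≈ 31.1 kW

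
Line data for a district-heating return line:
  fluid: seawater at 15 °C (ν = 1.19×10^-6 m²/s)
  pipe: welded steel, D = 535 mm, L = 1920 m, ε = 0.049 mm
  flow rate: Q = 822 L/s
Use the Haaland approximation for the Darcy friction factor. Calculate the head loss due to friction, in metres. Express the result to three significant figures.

h_f ≈ 31.1 m

V = 4Q/(πD²) = 4·0.822/(π·0.535²) = 3.657 m/s
Re = VD/ν = 3.657·0.535/1.19×10^-6 = 1.64×10^6 → turbulent
ε/D = 0.049/535 = 9.16×10^-5
Haaland: f = 0.01273
h_f = f(L/D)V²/(2g) = 0.01273·(1920/0.535)·3.657²/(2·9.81) = 31.13 m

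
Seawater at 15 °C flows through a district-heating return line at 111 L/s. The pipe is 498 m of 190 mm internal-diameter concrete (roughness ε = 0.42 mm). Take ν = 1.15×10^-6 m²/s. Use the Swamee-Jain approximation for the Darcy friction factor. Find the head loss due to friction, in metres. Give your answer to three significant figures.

V = 4Q/(πD²) = 4·0.111/(π·0.190²) = 3.915 m/s
Re = VD/ν = 3.915·0.190/1.15×10^-6 = 6.47×10^5 → turbulent
ε/D = 0.42/190 = 0.00221
Swamee-Jain: f = 0.02442
h_f = f(L/D)V²/(2g) = 0.02442·(498/0.190)·3.915²/(2·9.81) = 49.99 m

h_f ≈ 50.0 m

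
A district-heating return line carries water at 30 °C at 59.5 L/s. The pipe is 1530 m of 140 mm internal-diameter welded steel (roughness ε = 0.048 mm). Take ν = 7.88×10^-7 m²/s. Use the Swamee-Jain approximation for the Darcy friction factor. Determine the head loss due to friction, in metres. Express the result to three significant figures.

h_f ≈ 136 m

V = 4Q/(πD²) = 4·0.0595/(π·0.140²) = 3.865 m/s
Re = VD/ν = 3.865·0.140/7.88×10^-7 = 6.87×10^5 → turbulent
ε/D = 0.048/140 = 3.43×10^-4
Swamee-Jain: f = 0.01640
h_f = f(L/D)V²/(2g) = 0.01640·(1530/0.140)·3.865²/(2·9.81) = 136.5 m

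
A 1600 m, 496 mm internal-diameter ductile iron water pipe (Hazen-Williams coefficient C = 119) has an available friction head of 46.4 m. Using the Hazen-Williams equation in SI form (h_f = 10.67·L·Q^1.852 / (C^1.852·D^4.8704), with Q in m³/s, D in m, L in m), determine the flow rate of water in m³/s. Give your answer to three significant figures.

Q ≈ 0.775 m³/s

Rearranging: Q = [h_f·C^1.852·D^4.8704 / (10.67·L)]^(1/1.852)
Q = [46.4·119^1.852·0.496^4.8704 / (10.67·1600)]^0.540 = 0.7750 m³/s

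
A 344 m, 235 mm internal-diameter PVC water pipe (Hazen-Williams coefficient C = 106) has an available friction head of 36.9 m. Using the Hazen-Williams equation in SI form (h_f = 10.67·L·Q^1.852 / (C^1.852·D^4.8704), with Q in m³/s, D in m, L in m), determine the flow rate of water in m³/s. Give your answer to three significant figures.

Q ≈ 0.196 m³/s

Rearranging: Q = [h_f·C^1.852·D^4.8704 / (10.67·L)]^(1/1.852)
Q = [36.9·106^1.852·0.235^4.8704 / (10.67·344)]^0.540 = 0.1962 m³/s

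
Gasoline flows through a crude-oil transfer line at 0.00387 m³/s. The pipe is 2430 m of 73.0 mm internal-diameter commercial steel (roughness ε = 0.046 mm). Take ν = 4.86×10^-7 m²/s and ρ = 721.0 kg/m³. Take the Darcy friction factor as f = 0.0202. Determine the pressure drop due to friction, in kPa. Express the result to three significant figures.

Δp ≈ 207 kPa

V = 4Q/(πD²) = 4·0.00387/(π·0.0730²) = 0.9246 m/s
h_f = f(L/D)V²/(2g) = 0.02020·(2430/0.0730)·0.9246²/(2·9.81) = 29.30 m
Δp = ρg·h_f = 721.0·9.81·29.30 = 207.2 kPa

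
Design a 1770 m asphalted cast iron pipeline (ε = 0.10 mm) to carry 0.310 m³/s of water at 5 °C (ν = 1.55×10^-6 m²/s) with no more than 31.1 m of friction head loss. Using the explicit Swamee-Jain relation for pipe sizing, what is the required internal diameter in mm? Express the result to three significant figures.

D ≈ 378 mm

Swamee-Jain (Type III): D = 0.66·[ε^1.25·(LQ²/(gh_f))^4.75 + ν·Q^9.4·(L/(gh_f))^5.2]^0.04
LQ²/(gh_f) = 0.5575; L/(gh_f) = 5.802
Term 1 = ε^1.25·(…)^4.75 = 6.23×10^-7; Term 2 = ν·Q^9.4·(…)^5.2 = 2.40×10^-7
D = 0.66·(6.23×10^-7 + 2.40×10^-7)^0.04 = 0.3776 m = 378 mm
Check: V = 2.77 m/s, Re = 6.74×10^5, f = 0.01576, h_f = 28.9 m ≈ 31.1 m ✓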